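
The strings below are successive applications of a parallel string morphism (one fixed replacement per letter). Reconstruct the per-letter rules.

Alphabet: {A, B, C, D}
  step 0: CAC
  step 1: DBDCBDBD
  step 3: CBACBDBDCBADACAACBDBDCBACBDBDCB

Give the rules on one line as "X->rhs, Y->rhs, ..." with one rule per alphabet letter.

  step 0 ⇒ step 1: CAC ⇒ DBD·CB·DBD
    A ↦ CB
    C ↦ DBD
    B ↦ DAC  (constrained at step 1)
    D ↦ A  (constrained at step 1)

A->CB, B->DAC, C->DBD, D->A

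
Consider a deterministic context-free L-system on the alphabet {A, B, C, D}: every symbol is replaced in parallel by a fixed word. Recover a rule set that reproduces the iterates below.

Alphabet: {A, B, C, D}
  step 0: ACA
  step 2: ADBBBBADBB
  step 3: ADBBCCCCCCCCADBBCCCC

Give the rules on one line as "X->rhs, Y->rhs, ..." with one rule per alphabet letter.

  step 2 ⇒ step 3: ADBBBBADBB ⇒ AD·BB·CC·CC·CC·CC·AD·BB·CC·CC
    A ↦ AD
    B ↦ CC
    D ↦ BB
    C ↦ D  (constrained at step 0)

A->AD, B->CC, C->D, D->BB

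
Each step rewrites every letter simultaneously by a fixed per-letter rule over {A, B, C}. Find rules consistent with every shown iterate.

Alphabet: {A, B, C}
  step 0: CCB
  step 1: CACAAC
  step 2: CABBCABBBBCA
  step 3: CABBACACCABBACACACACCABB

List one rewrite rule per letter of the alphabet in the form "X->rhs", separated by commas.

A->BB, B->AC, C->CA

  step 2 ⇒ step 3: CABBCABBBBCA ⇒ CA·BB·AC·AC·CA·BB·AC·AC·AC·AC·CA·BB
    A ↦ BB
    B ↦ AC
    C ↦ CA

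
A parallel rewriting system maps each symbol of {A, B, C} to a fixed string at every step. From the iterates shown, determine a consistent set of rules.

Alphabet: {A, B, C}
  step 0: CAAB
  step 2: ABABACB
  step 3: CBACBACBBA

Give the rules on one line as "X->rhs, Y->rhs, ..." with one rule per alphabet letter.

A->CB, B->A, C->B

  step 2 ⇒ step 3: ABABACB ⇒ CB·A·CB·A·CB·B·A
    A ↦ CB
    B ↦ A
    C ↦ B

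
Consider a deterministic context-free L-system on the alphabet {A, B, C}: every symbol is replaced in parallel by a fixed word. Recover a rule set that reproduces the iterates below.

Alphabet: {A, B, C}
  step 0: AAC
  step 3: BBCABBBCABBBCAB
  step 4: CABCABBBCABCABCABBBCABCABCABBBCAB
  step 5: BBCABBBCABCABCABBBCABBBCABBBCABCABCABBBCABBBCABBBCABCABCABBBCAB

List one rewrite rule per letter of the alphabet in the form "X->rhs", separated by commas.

  step 4 ⇒ step 5: CABCABBBCABCABCABBBCABCABCABBBCAB ⇒ B·B·CAB·B·B·CAB·CAB·CAB·B·B·CAB·B·B·CAB·B·B·CAB·CAB·CAB·B·B·CAB·B·B·CAB·B·B·CAB·CAB·CAB·B·B·CAB
    A ↦ B
    B ↦ CAB
    C ↦ B

A->B, B->CAB, C->B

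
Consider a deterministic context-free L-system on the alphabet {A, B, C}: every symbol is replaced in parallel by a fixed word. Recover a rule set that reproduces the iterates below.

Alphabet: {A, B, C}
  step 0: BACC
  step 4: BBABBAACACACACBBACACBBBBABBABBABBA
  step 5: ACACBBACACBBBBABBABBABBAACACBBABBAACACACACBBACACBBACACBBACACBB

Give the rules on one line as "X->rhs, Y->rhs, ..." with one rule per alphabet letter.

A->BB, B->AC, C->A

  step 4 ⇒ step 5: BBABBAACACACACBBACACBBBBABBABBABBA ⇒ AC·AC·BB·AC·AC·BB·BB·A·BB·A·BB·A·BB·A·AC·AC·BB·A·BB·A·AC·AC·AC·AC·BB·AC·AC·BB·AC·AC·BB·AC·AC·BB
    A ↦ BB
    B ↦ AC
    C ↦ A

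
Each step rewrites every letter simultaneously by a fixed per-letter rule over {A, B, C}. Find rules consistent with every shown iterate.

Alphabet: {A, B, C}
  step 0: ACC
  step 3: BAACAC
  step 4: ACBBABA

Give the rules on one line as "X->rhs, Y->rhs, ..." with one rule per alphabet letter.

  step 3 ⇒ step 4: BAACAC ⇒ AC·B·B·A·B·A
    A ↦ B
    B ↦ AC
    C ↦ A

A->B, B->AC, C->A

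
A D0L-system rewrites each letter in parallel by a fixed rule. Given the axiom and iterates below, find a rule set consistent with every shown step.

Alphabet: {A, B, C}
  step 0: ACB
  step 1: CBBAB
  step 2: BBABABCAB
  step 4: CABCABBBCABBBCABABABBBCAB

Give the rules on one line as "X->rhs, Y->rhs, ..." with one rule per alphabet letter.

A->C, B->AB, C->BB

  step 1 ⇒ step 2: CBBAB ⇒ BB·AB·AB·C·AB
    A ↦ C
    B ↦ AB
    C ↦ BB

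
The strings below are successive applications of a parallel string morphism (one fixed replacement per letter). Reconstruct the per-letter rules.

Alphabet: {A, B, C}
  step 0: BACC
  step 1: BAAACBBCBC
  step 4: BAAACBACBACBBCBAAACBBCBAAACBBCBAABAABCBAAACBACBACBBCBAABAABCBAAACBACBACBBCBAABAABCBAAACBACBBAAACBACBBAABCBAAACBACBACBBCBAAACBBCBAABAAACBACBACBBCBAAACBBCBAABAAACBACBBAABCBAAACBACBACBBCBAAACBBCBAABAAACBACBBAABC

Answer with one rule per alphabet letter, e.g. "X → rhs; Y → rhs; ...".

  step 0 ⇒ step 1: BACC ⇒ BAA·ACB·BC·BC
    A ↦ ACB
    B ↦ BAA
    C ↦ BC

A->ACB, B->BAA, C->BC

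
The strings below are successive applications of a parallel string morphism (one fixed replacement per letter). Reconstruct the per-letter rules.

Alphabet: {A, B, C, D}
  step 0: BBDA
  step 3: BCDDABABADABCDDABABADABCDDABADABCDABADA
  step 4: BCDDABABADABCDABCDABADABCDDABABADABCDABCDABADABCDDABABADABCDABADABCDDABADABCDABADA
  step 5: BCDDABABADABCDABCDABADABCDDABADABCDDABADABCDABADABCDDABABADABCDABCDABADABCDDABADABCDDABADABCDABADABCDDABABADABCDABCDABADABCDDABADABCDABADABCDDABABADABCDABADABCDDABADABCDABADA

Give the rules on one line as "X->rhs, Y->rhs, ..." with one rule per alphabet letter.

A->DA, B->BC, C->DDA, D->BA

  step 4 ⇒ step 5: BCDDABABADABCDABCDABADABCDDABABADABCDABCDABADABCDDABABADABCDABADABCDDABADABCDABADA ⇒ BC·DDA·BA·BA·DA·BC·DA·BC·DA·BA·DA·BC·DDA·BA·DA·BC·DDA·BA·DA·BC·DA·BA·DA·BC·DDA·BA·BA·DA·BC·DA·BC·DA·BA·DA·BC·DDA·BA·DA·BC·DDA·BA·DA·BC·DA·BA·DA·BC·DDA·BA·BA·DA·BC·DA·BC·DA·BA·DA·BC·DDA·BA·DA·BC·DA·BA·DA·BC·DDA·BA·BA·DA·BC·DA·BA·DA·BC·DDA·BA·DA·BC·DA·BA·DA
    A ↦ DA
    B ↦ BC
    C ↦ DDA
    D ↦ BA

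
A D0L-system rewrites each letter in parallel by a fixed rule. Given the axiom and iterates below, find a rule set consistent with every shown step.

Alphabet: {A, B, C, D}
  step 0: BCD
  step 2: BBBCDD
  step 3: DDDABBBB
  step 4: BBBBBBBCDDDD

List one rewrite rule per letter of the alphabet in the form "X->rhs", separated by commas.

  step 3 ⇒ step 4: DDDABBBB ⇒ BB·BB·BB·BC·D·D·D·D
    A ↦ BC
    B ↦ D
    D ↦ BB
  step 2 ⇒ step 3: BBBCDD ⇒ D·D·D·A·BB·BB
    C ↦ A

A->BC, B->D, C->A, D->BB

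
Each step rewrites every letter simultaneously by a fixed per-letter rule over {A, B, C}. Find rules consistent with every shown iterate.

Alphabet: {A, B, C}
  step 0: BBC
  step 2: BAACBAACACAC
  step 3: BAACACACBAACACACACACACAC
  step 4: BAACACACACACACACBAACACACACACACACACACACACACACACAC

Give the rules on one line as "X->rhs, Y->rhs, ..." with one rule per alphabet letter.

  step 3 ⇒ step 4: BAACACACBAACACACACACACAC ⇒ BA·AC·AC·AC·AC·AC·AC·AC·BA·AC·AC·AC·AC·AC·AC·AC·AC·AC·AC·AC·AC·AC·AC·AC
    A ↦ AC
    B ↦ BA
    C ↦ AC

A->AC, B->BA, C->AC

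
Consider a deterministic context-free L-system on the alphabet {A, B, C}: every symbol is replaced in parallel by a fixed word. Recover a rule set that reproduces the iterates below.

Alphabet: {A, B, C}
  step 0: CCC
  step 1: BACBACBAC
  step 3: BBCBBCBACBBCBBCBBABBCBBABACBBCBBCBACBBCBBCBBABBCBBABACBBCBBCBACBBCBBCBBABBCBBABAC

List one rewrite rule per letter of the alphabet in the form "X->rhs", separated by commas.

A->BBA, B->BBC, C->BAC

  step 0 ⇒ step 1: CCC ⇒ BAC·BAC·BAC
    C ↦ BAC
    A ↦ BBA  (constrained at step 1)
    B ↦ BBC  (constrained at step 1)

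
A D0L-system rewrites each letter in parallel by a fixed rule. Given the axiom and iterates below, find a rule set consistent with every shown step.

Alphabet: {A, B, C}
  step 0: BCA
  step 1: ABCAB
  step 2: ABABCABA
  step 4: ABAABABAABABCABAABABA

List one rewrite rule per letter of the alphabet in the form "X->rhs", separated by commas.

A->AB, B->A, C->BC

  step 1 ⇒ step 2: ABCAB ⇒ AB·A·BC·AB·A
    A ↦ AB
    B ↦ A
    C ↦ BC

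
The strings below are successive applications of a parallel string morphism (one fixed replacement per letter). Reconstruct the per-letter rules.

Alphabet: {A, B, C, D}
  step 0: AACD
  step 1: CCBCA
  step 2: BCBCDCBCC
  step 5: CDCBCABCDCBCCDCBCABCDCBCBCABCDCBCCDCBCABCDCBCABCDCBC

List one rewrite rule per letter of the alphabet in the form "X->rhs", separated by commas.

  step 1 ⇒ step 2: CCBCA ⇒ BC·BC·DC·BC·C
    A ↦ C
    B ↦ DC
    C ↦ BC
  step 0 ⇒ step 1: AACD ⇒ C·C·BC·A
    D ↦ A

A->C, B->DC, C->BC, D->A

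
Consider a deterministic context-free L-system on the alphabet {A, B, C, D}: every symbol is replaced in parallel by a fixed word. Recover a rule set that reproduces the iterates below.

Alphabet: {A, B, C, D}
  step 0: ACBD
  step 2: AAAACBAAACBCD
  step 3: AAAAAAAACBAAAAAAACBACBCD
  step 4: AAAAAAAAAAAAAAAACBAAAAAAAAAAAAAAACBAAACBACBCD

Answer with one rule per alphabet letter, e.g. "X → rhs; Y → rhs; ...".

A->AA, B->A, C->CB, D->CD

  step 3 ⇒ step 4: AAAAAAAACBAAAAAAACBACBCD ⇒ AA·AA·AA·AA·AA·AA·AA·AA·CB·A·AA·AA·AA·AA·AA·AA·AA·CB·A·AA·CB·A·CB·CD
    A ↦ AA
    B ↦ A
    C ↦ CB
    D ↦ CD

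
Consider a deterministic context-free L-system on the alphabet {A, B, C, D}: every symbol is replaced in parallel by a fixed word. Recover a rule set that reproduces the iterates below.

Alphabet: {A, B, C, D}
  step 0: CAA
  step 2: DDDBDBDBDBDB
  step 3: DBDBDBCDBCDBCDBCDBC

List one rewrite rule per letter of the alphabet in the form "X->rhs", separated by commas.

A->DD, B->C, C->AD, D->DB

  step 2 ⇒ step 3: DDDBDBDBDBDB ⇒ DB·DB·DB·C·DB·C·DB·C·DB·C·DB·C
    B ↦ C
    D ↦ DB
    A ↦ DD  (constrained at step 0)
    C ↦ AD  (constrained at step 0)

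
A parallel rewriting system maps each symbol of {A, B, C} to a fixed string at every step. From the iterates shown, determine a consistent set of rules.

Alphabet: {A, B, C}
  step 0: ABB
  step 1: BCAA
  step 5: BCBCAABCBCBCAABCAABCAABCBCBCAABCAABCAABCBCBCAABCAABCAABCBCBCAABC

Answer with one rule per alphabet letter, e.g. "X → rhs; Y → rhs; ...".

A->BC, B->A, C->ABC

  step 0 ⇒ step 1: ABB ⇒ BC·A·A
    A ↦ BC
    B ↦ A
    C ↦ ABC  (constrained at step 1)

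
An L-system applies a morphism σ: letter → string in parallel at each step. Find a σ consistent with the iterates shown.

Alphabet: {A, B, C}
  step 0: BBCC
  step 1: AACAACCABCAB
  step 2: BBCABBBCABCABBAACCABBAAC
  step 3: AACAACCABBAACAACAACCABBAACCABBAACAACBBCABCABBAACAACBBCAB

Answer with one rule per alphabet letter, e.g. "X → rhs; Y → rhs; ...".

A->B, B->AAC, C->CAB

  step 2 ⇒ step 3: BBCABBBCABCABBAACCABBAAC ⇒ AAC·AAC·CAB·B·AAC·AAC·AAC·CAB·B·AAC·CAB·B·AAC·AAC·B·B·CAB·CAB·B·AAC·AAC·B·B·CAB
    A ↦ B
    B ↦ AAC
    C ↦ CAB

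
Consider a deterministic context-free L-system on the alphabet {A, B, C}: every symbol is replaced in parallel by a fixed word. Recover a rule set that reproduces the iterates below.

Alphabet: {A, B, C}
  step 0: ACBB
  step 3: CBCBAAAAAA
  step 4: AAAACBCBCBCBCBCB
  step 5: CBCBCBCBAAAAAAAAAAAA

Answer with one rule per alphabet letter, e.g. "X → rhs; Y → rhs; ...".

  step 4 ⇒ step 5: AAAACBCBCBCBCBCB ⇒ CB·CB·CB·CB·A·A·A·A·A·A·A·A·A·A·A·A
    A ↦ CB
    B ↦ A
    C ↦ A

A->CB, B->A, C->A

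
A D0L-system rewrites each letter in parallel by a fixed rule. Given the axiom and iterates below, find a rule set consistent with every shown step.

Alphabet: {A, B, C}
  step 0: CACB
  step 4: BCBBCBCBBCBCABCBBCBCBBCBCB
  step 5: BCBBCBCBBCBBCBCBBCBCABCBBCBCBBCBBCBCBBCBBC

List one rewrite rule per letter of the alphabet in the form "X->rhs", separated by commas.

A->CA, B->BC, C->B

  step 4 ⇒ step 5: BCBBCBCBBCBCABCBBCBCBBCBCB ⇒ BC·B·BC·BC·B·BC·B·BC·BC·B·BC·B·CA·BC·B·BC·BC·B·BC·B·BC·BC·B·BC·B·BC
    A ↦ CA
    B ↦ BC
    C ↦ B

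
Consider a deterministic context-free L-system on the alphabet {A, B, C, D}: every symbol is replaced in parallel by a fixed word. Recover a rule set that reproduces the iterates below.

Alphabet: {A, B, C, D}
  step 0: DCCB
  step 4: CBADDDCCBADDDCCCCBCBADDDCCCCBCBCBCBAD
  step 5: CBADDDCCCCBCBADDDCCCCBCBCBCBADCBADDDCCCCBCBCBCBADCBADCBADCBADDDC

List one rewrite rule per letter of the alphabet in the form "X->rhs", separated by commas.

  step 4 ⇒ step 5: CBADDDCCBADDDCCCCBCBADDDCCCCBCBCBCBAD ⇒ CB·AD·DD·C·C·C·CB·CB·AD·DD·C·C·C·CB·CB·CB·CB·AD·CB·AD·DD·C·C·C·CB·CB·CB·CB·AD·CB·AD·CB·AD·CB·AD·DD·C
    A ↦ DD
    B ↦ AD
    C ↦ CB
    D ↦ C

A->DD, B->AD, C->CB, D->C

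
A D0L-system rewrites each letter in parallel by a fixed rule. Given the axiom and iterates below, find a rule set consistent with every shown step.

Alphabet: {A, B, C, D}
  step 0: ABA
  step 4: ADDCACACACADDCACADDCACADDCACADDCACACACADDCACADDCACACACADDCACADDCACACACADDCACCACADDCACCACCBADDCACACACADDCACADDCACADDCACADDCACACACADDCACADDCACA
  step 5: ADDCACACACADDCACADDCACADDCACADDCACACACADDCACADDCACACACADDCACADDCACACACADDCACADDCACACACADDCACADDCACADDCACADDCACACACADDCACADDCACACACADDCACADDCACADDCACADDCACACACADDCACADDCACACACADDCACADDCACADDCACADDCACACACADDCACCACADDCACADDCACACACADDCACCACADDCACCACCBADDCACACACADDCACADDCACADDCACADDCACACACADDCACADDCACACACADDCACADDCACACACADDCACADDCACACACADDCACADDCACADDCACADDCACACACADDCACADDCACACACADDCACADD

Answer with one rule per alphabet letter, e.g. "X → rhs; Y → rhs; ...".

A->ADD, B->CB, C->CAC, D->CA

  step 4 ⇒ step 5: ADDCACACACADDCACADDCACADDCACADDCACACACADDCACADDCACACACADDCACADDCACACACADDCACCACADDCACCACCBADDCACACACADDCACADDCACADDCACADDCACACACADDCACADDCACA ⇒ ADD·CA·CA·CAC·ADD·CAC·ADD·CAC·ADD·CAC·ADD·CA·CA·CAC·ADD·CAC·ADD·CA·CA·CAC·ADD·CAC·ADD·CA·CA·CAC·ADD·CAC·ADD·CA·CA·CAC·ADD·CAC·ADD·CAC·ADD·CAC·ADD·CA·CA·CAC·ADD·CAC·ADD·CA·CA·CAC·ADD·CAC·ADD·CAC·ADD·CAC·ADD·CA·CA·CAC·ADD·CAC·ADD·CA·CA·CAC·ADD·CAC·ADD·CAC·ADD·CAC·ADD·CA·CA·CAC·ADD·CAC·CAC·ADD·CAC·ADD·CA·CA·CAC·ADD·CAC·CAC·ADD·CAC·CAC·CB·ADD·CA·CA·CAC·ADD·CAC·ADD·CAC·ADD·CAC·ADD·CA·CA·CAC·ADD·CAC·ADD·CA·CA·CAC·ADD·CAC·ADD·CA·CA·CAC·ADD·CAC·ADD·CA·CA·CAC·ADD·CAC·ADD·CAC·ADD·CAC·ADD·CA·CA·CAC·ADD·CAC·ADD·CA·CA·CAC·ADD·CAC·ADD
    A ↦ ADD
    B ↦ CB
    C ↦ CAC
    D ↦ CA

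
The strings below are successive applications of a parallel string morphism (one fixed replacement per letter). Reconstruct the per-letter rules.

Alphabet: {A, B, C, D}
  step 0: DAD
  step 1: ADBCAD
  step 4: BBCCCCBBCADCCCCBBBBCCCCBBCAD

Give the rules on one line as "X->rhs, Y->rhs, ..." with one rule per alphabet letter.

  step 0 ⇒ step 1: DAD ⇒ AD·BC·AD
    A ↦ BC
    D ↦ AD
    B ↦ CC  (constrained at step 1)
    C ↦ B  (constrained at step 1)

A->BC, B->CC, C->B, D->AD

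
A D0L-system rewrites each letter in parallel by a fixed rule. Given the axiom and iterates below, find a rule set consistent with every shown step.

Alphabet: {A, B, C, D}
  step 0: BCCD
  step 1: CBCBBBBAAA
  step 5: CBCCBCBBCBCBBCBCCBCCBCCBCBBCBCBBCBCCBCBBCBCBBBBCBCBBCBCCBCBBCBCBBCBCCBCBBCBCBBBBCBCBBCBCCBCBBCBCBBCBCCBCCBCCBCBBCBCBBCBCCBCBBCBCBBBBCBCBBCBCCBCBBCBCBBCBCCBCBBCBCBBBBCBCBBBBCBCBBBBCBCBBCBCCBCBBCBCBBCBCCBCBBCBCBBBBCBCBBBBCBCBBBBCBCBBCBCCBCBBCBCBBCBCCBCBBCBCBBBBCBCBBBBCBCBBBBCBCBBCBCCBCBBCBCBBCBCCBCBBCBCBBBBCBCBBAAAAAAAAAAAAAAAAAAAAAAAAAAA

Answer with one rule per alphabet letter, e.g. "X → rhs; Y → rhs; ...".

A->D, B->CBC, C->BB, D->AAA

  step 0 ⇒ step 1: BCCD ⇒ CBC·BB·BB·AAA
    B ↦ CBC
    C ↦ BB
    D ↦ AAA
    A ↦ D  (constrained at step 1)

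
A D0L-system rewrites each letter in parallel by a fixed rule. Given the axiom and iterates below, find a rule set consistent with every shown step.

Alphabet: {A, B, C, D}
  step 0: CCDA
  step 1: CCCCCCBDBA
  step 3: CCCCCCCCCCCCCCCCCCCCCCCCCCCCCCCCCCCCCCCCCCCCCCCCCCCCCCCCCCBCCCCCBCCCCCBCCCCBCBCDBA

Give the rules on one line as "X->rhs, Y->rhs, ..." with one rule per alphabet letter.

A->DBA, B->CBC, C->CCC, D->B

  step 0 ⇒ step 1: CCDA ⇒ CCC·CCC·B·DBA
    A ↦ DBA
    C ↦ CCC
    D ↦ B
    B ↦ CBC  (constrained at step 1)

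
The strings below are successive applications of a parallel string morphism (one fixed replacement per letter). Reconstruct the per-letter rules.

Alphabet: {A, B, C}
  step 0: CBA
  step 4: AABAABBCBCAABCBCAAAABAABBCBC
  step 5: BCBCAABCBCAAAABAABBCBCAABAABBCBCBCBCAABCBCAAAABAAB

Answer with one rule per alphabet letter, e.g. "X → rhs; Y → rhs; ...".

  step 4 ⇒ step 5: AABAABBCBCAABCBCAAAABAABBCBC ⇒ BC·BC·AA·BC·BC·AA·AA·B·AA·B·BC·BC·AA·B·AA·B·BC·BC·BC·BC·AA·BC·BC·AA·AA·B·AA·B
    A ↦ BC
    B ↦ AA
    C ↦ B

A->BC, B->AA, C->B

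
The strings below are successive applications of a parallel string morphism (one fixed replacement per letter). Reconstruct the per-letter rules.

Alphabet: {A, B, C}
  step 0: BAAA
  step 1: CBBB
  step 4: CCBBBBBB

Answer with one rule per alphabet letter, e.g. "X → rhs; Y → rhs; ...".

A->B, B->C, C->AA

  step 0 ⇒ step 1: BAAA ⇒ C·B·B·B
    A ↦ B
    B ↦ C
    C ↦ AA  (constrained at step 1)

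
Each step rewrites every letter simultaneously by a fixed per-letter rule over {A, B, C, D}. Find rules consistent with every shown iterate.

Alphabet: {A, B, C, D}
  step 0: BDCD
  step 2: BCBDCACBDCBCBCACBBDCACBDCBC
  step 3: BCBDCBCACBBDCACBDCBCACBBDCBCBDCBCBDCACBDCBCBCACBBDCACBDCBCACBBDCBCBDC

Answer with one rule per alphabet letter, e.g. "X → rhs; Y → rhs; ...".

A->AC, B->BC, C->BDC, D->ACB

  step 2 ⇒ step 3: BCBDCACBDCBCBCACBBDCACBDCBC ⇒ BC·BDC·BC·ACB·BDC·AC·BDC·BC·ACB·BDC·BC·BDC·BC·BDC·AC·BDC·BC·BC·ACB·BDC·AC·BDC·BC·ACB·BDC·BC·BDC
    A ↦ AC
    B ↦ BC
    C ↦ BDC
    D ↦ ACB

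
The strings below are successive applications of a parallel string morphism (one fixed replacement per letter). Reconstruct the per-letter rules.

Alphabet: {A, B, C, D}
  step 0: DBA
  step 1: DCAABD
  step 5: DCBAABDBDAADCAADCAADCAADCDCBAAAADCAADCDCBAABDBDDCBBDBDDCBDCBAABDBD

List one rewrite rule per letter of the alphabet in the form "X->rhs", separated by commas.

  step 0 ⇒ step 1: DBA ⇒ DC·AA·BD
    A ↦ BD
    B ↦ AA
    D ↦ DC
    C ↦ B  (constrained at step 1)

A->BD, B->AA, C->B, D->DC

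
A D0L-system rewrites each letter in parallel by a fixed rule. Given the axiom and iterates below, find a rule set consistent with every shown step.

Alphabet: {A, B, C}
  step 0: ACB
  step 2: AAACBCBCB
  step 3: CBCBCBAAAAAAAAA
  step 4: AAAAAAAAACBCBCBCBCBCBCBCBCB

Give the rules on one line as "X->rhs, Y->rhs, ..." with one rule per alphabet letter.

A->CB, B->A, C->AA

  step 3 ⇒ step 4: CBCBCBAAAAAAAAA ⇒ AA·A·AA·A·AA·A·CB·CB·CB·CB·CB·CB·CB·CB·CB
    A ↦ CB
    B ↦ A
    C ↦ AA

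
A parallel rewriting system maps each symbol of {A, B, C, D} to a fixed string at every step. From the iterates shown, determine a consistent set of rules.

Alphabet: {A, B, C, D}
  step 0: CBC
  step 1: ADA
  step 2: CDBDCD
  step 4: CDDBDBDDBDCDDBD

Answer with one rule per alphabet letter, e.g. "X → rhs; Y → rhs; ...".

A->CD, B->D, C->A, D->BD

  step 1 ⇒ step 2: ADA ⇒ CD·BD·CD
    A ↦ CD
    D ↦ BD
  step 0 ⇒ step 1: CBC ⇒ A·D·A
    B ↦ D
  step 0 ⇒ step 1: CBC ⇒ A·D·A
    C ↦ A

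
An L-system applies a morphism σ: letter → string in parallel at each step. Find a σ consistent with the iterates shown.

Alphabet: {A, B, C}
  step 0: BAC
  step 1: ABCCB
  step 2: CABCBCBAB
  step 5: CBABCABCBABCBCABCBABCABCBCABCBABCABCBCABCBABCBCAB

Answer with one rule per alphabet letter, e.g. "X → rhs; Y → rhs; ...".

  step 1 ⇒ step 2: ABCCB ⇒ C·AB·CB·CB·AB
    A ↦ C
    B ↦ AB
    C ↦ CB

A->C, B->AB, C->CB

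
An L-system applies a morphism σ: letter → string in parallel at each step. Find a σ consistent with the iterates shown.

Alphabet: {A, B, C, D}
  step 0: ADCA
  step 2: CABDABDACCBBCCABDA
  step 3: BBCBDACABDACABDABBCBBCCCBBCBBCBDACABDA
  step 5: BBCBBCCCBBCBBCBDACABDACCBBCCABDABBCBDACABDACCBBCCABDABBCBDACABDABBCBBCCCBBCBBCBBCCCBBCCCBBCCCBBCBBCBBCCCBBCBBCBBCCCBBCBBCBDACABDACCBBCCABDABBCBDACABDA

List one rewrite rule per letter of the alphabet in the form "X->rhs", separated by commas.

  step 2 ⇒ step 3: CABDABDACCBBCCABDA ⇒ BBC·BDA·C·A·BDA·C·A·BDA·BBC·BBC·C·C·BBC·BBC·BDA·C·A·BDA
    A ↦ BDA
    B ↦ C
    C ↦ BBC
    D ↦ A

A->BDA, B->C, C->BBC, D->A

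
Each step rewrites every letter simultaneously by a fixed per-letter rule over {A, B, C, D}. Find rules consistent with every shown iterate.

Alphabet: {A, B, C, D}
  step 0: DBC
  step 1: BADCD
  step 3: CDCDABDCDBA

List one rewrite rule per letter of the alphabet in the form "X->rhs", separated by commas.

A->C, B->A, C->DCD, D->B

  step 0 ⇒ step 1: DBC ⇒ B·A·DCD
    B ↦ A
    C ↦ DCD
    D ↦ B
    A ↦ C  (constrained at step 1)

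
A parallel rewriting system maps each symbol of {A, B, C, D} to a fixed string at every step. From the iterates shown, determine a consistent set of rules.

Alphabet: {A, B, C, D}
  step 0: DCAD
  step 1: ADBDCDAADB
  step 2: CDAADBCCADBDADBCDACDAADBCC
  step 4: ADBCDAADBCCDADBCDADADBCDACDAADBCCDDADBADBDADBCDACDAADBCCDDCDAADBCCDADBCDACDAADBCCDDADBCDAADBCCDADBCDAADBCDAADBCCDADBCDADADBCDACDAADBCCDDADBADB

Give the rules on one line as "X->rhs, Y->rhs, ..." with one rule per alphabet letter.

  step 1 ⇒ step 2: ADBDCDAADB ⇒ CDA·ADB·CC·ADB·D·ADB·CDA·CDA·ADB·CC
    A ↦ CDA
    B ↦ CC
    C ↦ D
    D ↦ ADB

A->CDA, B->CC, C->D, D->ADB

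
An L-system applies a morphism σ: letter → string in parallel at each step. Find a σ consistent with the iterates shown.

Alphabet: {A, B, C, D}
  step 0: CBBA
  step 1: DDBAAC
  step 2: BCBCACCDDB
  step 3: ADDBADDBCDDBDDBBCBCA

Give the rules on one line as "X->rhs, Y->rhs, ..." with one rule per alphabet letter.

A->C, B->A, C->DDB, D->BC

  step 2 ⇒ step 3: BCBCACCDDB ⇒ A·DDB·A·DDB·C·DDB·DDB·BC·BC·A
    A ↦ C
    B ↦ A
    C ↦ DDB
    D ↦ BC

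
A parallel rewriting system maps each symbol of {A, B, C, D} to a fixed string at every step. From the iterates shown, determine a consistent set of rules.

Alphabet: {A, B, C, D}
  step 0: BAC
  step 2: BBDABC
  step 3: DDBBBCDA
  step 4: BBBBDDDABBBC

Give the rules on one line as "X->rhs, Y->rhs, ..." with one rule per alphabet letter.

A->BC, B->D, C->A, D->BB

  step 3 ⇒ step 4: DDBBBCDA ⇒ BB·BB·D·D·D·A·BB·BC
    A ↦ BC
    B ↦ D
    C ↦ A
    D ↦ BB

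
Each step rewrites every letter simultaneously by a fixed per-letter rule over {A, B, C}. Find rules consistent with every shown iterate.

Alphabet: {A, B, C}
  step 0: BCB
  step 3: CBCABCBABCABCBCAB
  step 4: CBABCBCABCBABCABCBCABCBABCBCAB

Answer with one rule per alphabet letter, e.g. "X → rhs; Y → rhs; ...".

A->C, B->AB, C->CB

  step 3 ⇒ step 4: CBCABCBABCABCBCAB ⇒ CB·AB·CB·C·AB·CB·AB·C·AB·CB·C·AB·CB·AB·CB·C·AB
    A ↦ C
    B ↦ AB
    C ↦ CB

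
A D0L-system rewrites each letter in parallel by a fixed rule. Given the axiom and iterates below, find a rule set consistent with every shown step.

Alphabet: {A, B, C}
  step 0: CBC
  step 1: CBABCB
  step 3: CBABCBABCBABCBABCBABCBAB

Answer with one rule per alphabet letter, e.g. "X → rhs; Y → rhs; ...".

  step 0 ⇒ step 1: CBC ⇒ CB·AB·CB
    B ↦ AB
    C ↦ CB
    A ↦ CB  (constrained at step 1)

A->CB, B->AB, C->CB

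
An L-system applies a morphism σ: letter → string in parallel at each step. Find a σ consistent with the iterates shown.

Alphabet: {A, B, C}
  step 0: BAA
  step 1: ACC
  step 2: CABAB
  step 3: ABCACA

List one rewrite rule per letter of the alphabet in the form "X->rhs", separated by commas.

A->C, B->A, C->AB

  step 2 ⇒ step 3: CABAB ⇒ AB·C·A·C·A
    A ↦ C
    B ↦ A
    C ↦ AB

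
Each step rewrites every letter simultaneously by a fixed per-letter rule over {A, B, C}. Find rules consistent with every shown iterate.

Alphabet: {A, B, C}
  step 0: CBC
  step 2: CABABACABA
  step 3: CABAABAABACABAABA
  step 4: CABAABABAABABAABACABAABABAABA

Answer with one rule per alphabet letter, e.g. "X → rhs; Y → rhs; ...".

  step 3 ⇒ step 4: CABAABAABACABAABA ⇒ CA·BA·A·BA·BA·A·BA·BA·A·BA·CA·BA·A·BA·BA·A·BA
    A ↦ BA
    B ↦ A
    C ↦ CA

A->BA, B->A, C->CA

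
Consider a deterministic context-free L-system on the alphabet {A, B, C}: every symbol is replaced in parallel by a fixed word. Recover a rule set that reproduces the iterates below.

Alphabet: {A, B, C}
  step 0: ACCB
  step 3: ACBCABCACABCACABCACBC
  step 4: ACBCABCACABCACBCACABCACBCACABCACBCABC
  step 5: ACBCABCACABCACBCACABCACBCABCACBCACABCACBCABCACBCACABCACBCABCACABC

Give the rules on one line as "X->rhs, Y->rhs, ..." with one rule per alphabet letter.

  step 4 ⇒ step 5: ACBCABCACABCACBCACABCACBCACABCACBCABC ⇒ AC·BC·A·BC·AC·A·BC·AC·BC·AC·A·BC·AC·BC·A·BC·AC·BC·AC·A·BC·AC·BC·A·BC·AC·BC·AC·A·BC·AC·BC·A·BC·AC·A·BC
    A ↦ AC
    B ↦ A
    C ↦ BC

A->AC, B->A, C->BC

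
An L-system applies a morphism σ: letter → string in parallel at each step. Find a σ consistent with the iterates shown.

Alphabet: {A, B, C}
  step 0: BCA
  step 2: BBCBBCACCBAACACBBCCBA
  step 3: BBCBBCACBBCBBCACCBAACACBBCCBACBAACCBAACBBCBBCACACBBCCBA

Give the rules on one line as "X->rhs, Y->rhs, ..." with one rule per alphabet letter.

A->CBA, B->BBC, C->AC

  step 2 ⇒ step 3: BBCBBCACCBAACACBBCCBA ⇒ BBC·BBC·AC·BBC·BBC·AC·CBA·AC·AC·BBC·CBA·CBA·AC·CBA·AC·BBC·BBC·AC·AC·BBC·CBA
    A ↦ CBA
    B ↦ BBC
    C ↦ AC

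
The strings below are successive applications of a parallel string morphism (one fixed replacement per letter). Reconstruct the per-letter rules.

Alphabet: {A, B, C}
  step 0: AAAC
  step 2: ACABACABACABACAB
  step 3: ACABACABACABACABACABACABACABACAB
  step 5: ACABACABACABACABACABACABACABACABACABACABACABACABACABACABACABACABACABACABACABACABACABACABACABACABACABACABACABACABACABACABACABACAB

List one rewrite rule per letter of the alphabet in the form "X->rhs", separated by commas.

A->AC, B->AB, C->AB

  step 2 ⇒ step 3: ACABACABACABACAB ⇒ AC·AB·AC·AB·AC·AB·AC·AB·AC·AB·AC·AB·AC·AB·AC·AB
    A ↦ AC
    B ↦ AB
    C ↦ AB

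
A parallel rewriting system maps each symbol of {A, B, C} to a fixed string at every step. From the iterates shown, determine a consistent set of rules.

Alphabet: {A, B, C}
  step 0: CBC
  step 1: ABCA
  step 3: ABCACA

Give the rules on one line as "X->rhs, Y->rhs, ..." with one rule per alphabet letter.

A->C, B->BC, C->A

  step 0 ⇒ step 1: CBC ⇒ A·BC·A
    B ↦ BC
    C ↦ A
    A ↦ C  (constrained at step 1)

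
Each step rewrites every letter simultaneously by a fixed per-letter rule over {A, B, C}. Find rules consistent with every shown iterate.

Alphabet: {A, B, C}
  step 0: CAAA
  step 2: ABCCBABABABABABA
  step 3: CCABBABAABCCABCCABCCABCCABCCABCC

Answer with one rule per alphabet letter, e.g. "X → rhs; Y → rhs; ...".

  step 2 ⇒ step 3: ABCCBABABABABABA ⇒ CC·AB·BA·BA·AB·CC·AB·CC·AB·CC·AB·CC·AB·CC·AB·CC
    A ↦ CC
    B ↦ AB
    C ↦ BA

A->CC, B->AB, C->BA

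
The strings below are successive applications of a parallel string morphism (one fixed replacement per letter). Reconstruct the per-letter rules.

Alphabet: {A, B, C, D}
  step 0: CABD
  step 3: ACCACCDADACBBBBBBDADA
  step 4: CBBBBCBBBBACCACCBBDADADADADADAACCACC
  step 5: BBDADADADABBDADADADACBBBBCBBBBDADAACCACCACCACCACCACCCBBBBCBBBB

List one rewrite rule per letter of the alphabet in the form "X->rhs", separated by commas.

  step 4 ⇒ step 5: CBBBBCBBBBACCACCBBDADADADADADAACCACC ⇒ BB·DA·DA·DA·DA·BB·DA·DA·DA·DA·C·BB·BB·C·BB·BB·DA·DA·AC·C·AC·C·AC·C·AC·C·AC·C·AC·C·C·BB·BB·C·BB·BB
    A ↦ C
    B ↦ DA
    C ↦ BB
    D ↦ AC

A->C, B->DA, C->BB, D->AC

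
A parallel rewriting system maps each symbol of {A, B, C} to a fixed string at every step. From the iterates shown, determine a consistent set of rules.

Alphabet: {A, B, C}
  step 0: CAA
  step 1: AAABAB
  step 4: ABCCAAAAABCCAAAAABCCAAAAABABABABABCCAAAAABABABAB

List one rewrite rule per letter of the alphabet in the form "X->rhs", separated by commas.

  step 0 ⇒ step 1: CAA ⇒ AA·AB·AB
    A ↦ AB
    C ↦ AA
    B ↦ CC  (constrained at step 1)

A->AB, B->CC, C->AA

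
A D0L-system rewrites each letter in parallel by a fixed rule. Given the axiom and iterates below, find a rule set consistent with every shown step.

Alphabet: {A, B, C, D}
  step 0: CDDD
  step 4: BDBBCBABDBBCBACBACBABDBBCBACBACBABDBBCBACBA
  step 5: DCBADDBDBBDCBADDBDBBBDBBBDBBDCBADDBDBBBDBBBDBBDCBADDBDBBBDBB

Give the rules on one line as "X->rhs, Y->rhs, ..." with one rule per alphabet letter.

  step 4 ⇒ step 5: BDBBCBABDBBCBACBACBABDBBCBACBACBABDBBCBACBA ⇒ D·CBA·D·D·B·D·BB·D·CBA·D·D·B·D·BB·B·D·BB·B·D·BB·D·CBA·D·D·B·D·BB·B·D·BB·B·D·BB·D·CBA·D·D·B·D·BB·B·D·BB
    A ↦ BB
    B ↦ D
    C ↦ B
    D ↦ CBA

A->BB, B->D, C->B, D->CBA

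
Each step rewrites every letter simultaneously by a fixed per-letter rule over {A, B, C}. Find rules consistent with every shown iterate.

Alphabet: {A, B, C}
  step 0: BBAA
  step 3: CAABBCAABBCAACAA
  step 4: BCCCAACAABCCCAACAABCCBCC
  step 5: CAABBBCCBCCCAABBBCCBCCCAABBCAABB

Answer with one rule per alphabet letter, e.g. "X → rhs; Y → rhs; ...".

A->C, B->CAA, C->B

  step 4 ⇒ step 5: BCCCAACAABCCCAACAABCCBCC ⇒ CAA·B·B·B·C·C·B·C·C·CAA·B·B·B·C·C·B·C·C·CAA·B·B·CAA·B·B
    A ↦ C
    B ↦ CAA
    C ↦ B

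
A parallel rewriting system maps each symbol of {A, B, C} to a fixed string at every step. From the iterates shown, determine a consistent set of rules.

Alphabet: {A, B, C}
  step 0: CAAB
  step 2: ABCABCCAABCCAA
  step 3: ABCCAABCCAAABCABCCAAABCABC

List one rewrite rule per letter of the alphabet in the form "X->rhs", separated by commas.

  step 2 ⇒ step 3: ABCABCCAABCCAA ⇒ ABC·C·A·ABC·C·A·A·ABC·ABC·C·A·A·ABC·ABC
    A ↦ ABC
    B ↦ C
    C ↦ A

A->ABC, B->C, C->A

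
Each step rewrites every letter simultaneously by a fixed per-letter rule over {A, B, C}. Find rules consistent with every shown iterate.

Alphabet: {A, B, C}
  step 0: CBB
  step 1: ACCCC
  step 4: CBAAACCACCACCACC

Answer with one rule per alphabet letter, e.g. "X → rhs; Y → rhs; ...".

  step 0 ⇒ step 1: CBB ⇒ A·CC·CC
    B ↦ CC
    C ↦ A
    A ↦ CB  (constrained at step 1)

A->CB, B->CC, C->A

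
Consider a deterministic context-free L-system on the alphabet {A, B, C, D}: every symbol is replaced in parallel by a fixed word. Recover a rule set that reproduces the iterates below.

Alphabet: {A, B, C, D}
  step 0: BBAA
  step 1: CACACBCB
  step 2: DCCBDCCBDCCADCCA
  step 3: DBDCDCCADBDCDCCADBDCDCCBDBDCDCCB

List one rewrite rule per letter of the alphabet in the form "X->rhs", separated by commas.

  step 2 ⇒ step 3: DCCBDCCBDCCADCCA ⇒ DB·DC·DC·CA·DB·DC·DC·CA·DB·DC·DC·CB·DB·DC·DC·CB
    A ↦ CB
    B ↦ CA
    C ↦ DC
    D ↦ DB

A->CB, B->CA, C->DC, D->DB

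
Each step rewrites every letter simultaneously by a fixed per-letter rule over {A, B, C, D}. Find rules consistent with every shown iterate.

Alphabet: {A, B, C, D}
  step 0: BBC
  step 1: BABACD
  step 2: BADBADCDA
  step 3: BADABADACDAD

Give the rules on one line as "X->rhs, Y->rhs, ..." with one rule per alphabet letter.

A->D, B->BA, C->CD, D->A

  step 2 ⇒ step 3: BADBADCDA ⇒ BA·D·A·BA·D·A·CD·A·D
    A ↦ D
    B ↦ BA
    C ↦ CD
    D ↦ A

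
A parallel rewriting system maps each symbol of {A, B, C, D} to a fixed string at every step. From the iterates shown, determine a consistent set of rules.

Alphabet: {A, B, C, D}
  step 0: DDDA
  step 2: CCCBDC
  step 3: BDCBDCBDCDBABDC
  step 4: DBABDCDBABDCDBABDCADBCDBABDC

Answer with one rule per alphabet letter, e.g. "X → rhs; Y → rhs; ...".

  step 3 ⇒ step 4: BDCBDCBDCDBABDC ⇒ DB·A·BDC·DB·A·BDC·DB·A·BDC·A·DB·C·DB·A·BDC
    A ↦ C
    B ↦ DB
    C ↦ BDC
    D ↦ A

A->C, B->DB, C->BDC, D->A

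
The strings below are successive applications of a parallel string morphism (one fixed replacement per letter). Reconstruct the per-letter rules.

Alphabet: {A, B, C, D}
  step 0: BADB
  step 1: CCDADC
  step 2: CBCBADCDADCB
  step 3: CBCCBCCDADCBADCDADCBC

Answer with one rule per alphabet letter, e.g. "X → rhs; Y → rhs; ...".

A->CD, B->C, C->CB, D->AD

  step 2 ⇒ step 3: CBCBADCDADCB ⇒ CB·C·CB·C·CD·AD·CB·AD·CD·AD·CB·C
    A ↦ CD
    B ↦ C
    C ↦ CB
    D ↦ AD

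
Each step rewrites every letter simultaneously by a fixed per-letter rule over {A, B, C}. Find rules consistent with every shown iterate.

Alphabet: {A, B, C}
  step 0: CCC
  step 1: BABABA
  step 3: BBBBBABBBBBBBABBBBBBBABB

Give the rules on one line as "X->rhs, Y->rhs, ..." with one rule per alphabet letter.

  step 0 ⇒ step 1: CCC ⇒ BA·BA·BA
    C ↦ BA
    A ↦ CB  (constrained at step 1)
    B ↦ BB  (constrained at step 1)

A->CB, B->BB, C->BA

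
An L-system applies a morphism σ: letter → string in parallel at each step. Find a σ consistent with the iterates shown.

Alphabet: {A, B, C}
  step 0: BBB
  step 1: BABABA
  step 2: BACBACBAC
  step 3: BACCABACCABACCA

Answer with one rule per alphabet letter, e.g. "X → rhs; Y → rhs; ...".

  step 2 ⇒ step 3: BACBACBAC ⇒ BA·C·CA·BA·C·CA·BA·C·CA
    A ↦ C
    B ↦ BA
    C ↦ CA

A->C, B->BA, C->CA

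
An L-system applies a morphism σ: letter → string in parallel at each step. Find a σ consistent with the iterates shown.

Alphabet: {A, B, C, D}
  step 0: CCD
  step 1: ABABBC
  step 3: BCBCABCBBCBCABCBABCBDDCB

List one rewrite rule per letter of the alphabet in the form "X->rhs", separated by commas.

  step 0 ⇒ step 1: CCD ⇒ AB·AB·BC
    C ↦ AB
    D ↦ BC
    A ↦ DD  (constrained at step 1)
    B ↦ CB  (constrained at step 1)

A->DD, B->CB, C->AB, D->BC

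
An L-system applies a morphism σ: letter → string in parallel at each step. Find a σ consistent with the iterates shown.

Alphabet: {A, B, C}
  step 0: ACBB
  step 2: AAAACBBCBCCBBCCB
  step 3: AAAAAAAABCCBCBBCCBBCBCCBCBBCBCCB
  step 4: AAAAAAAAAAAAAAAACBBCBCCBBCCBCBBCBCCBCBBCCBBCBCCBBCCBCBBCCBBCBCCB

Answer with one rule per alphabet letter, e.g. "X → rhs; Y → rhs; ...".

  step 3 ⇒ step 4: AAAAAAAABCCBCBBCCBBCBCCBCBBCBCCB ⇒ AA·AA·AA·AA·AA·AA·AA·AA·CB·BC·BC·CB·BC·CB·CB·BC·BC·CB·CB·BC·CB·BC·BC·CB·BC·CB·CB·BC·CB·BC·BC·CB
    A ↦ AA
    B ↦ CB
    C ↦ BC

A->AA, B->CB, C->BC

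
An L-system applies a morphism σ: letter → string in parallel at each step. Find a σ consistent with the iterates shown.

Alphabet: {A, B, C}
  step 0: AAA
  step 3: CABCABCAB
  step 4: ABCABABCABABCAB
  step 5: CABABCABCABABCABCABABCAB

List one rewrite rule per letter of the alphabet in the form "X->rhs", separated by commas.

A->C, B->AB, C->AB

  step 4 ⇒ step 5: ABCABABCABABCAB ⇒ C·AB·AB·C·AB·C·AB·AB·C·AB·C·AB·AB·C·AB
    A ↦ C
    B ↦ AB
    C ↦ AB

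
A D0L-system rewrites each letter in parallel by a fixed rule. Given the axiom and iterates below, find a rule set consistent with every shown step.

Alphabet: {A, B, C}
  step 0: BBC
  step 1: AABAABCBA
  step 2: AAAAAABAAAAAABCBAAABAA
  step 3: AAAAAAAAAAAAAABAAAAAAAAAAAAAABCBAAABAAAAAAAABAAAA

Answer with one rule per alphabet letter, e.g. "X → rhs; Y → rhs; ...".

A->AA, B->AAB, C->CBA

  step 2 ⇒ step 3: AAAAAABAAAAAABCBAAABAA ⇒ AA·AA·AA·AA·AA·AA·AAB·AA·AA·AA·AA·AA·AA·AAB·CBA·AAB·AA·AA·AA·AAB·AA·AA
    A ↦ AA
    B ↦ AAB
    C ↦ CBA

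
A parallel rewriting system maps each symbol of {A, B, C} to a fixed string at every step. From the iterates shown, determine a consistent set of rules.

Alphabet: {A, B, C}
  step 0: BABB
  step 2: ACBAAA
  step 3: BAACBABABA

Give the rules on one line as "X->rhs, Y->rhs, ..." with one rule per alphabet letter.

  step 2 ⇒ step 3: ACBAAA ⇒ BA·A·C·BA·BA·BA
    A ↦ BA
    B ↦ C
    C ↦ A

A->BA, B->C, C->A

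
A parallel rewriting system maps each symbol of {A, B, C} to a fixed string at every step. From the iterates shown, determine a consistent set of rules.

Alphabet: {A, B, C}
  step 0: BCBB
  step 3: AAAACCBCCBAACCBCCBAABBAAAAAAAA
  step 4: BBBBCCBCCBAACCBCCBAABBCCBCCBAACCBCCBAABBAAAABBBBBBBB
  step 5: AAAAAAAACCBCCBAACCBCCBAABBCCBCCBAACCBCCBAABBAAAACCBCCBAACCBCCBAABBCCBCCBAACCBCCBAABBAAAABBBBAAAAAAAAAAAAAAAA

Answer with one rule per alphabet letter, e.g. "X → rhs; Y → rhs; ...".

A->B, B->AA, C->CCB

  step 4 ⇒ step 5: BBBBCCBCCBAACCBCCBAABBCCBCCBAACCBCCBAABBAAAABBBBBBBB ⇒ AA·AA·AA·AA·CCB·CCB·AA·CCB·CCB·AA·B·B·CCB·CCB·AA·CCB·CCB·AA·B·B·AA·AA·CCB·CCB·AA·CCB·CCB·AA·B·B·CCB·CCB·AA·CCB·CCB·AA·B·B·AA·AA·B·B·B·B·AA·AA·AA·AA·AA·AA·AA·AA
    A ↦ B
    B ↦ AA
    C ↦ CCB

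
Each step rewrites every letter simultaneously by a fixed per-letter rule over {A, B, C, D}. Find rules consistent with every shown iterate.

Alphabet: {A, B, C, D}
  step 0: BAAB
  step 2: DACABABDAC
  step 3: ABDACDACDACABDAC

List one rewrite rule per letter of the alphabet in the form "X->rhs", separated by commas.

A->D, B->AC, C->AC, D->AB

  step 2 ⇒ step 3: DACABABDAC ⇒ AB·D·AC·D·AC·D·AC·AB·D·AC
    A ↦ D
    B ↦ AC
    C ↦ AC
    D ↦ AB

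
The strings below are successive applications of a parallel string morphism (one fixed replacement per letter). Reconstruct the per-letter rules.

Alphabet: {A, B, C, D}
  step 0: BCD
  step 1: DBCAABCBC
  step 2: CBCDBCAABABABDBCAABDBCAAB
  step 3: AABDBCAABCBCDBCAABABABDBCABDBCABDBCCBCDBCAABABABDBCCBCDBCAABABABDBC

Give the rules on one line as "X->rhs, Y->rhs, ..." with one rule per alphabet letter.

  step 2 ⇒ step 3: CBCDBCAABABABDBCAABDBCAAB ⇒ AAB·DBC·AAB·CBC·DBC·AAB·AB·AB·DBC·AB·DBC·AB·DBC·CBC·DBC·AAB·AB·AB·DBC·CBC·DBC·AAB·AB·AB·DBC
    A ↦ AB
    B ↦ DBC
    C ↦ AAB
    D ↦ CBC

A->AB, B->DBC, C->AAB, D->CBC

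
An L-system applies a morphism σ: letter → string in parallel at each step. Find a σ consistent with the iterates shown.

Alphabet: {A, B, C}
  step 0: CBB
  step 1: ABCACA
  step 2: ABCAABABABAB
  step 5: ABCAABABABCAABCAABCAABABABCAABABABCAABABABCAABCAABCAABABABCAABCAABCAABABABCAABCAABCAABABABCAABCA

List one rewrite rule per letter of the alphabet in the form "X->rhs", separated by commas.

A->AB, B->CA, C->AB

  step 1 ⇒ step 2: ABCACA ⇒ AB·CA·AB·AB·AB·AB
    A ↦ AB
    B ↦ CA
    C ↦ AB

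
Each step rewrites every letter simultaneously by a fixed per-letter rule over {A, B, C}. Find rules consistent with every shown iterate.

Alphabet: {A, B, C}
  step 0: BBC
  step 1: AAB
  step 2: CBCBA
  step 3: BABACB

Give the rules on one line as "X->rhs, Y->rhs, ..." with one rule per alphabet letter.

  step 2 ⇒ step 3: CBCBA ⇒ B·A·B·A·CB
    A ↦ CB
    B ↦ A
    C ↦ B

A->CB, B->A, C->B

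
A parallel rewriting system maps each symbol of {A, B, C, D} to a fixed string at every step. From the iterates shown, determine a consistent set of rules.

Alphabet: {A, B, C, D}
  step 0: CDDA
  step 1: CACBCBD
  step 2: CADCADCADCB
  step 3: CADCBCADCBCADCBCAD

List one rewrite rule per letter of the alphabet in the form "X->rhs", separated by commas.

  step 2 ⇒ step 3: CADCADCADCB ⇒ CA·D·CB·CA·D·CB·CA·D·CB·CA·D
    A ↦ D
    B ↦ D
    C ↦ CA
    D ↦ CB

A->D, B->D, C->CA, D->CB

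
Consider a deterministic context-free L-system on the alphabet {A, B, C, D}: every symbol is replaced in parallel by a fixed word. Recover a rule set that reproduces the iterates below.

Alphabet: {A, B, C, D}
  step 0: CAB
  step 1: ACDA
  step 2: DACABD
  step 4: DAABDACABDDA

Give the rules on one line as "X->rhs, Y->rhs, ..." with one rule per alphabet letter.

  step 1 ⇒ step 2: ACDA ⇒ D·AC·AB·D
    A ↦ D
    C ↦ AC
    D ↦ AB
  step 0 ⇒ step 1: CAB ⇒ AC·D·A
    B ↦ A

A->D, B->A, C->AC, D->AB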